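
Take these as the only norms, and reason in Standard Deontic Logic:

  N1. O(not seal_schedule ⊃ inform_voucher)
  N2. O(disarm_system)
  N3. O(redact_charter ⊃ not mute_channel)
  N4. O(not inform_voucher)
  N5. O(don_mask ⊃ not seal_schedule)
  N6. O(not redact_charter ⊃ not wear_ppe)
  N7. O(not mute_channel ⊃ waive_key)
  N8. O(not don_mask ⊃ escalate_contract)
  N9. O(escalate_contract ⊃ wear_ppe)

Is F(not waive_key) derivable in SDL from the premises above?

Premise 4 gives O(not inform_voucher).
Premise 1 is O(not seal_schedule ⊃ inform_voucher); contrapositively O(not inform_voucher ⊃ seal_schedule). Since O(not inform_voucher) holds, K gives O(seal_schedule).
Premise 5 is O(don_mask ⊃ not seal_schedule); contrapositively O(seal_schedule ⊃ not don_mask). Since O(seal_schedule) holds, K gives O(not don_mask).
Applying K to premise 8 (O(not don_mask ⊃ escalate_contract)) and O(not don_mask) yields O(escalate_contract).
Applying K to premise 9 (O(escalate_contract ⊃ wear_ppe)) and O(escalate_contract) yields O(wear_ppe).
Premise 6, O(not redact_charter ⊃ not wear_ppe), contraposes to O(wear_ppe ⊃ redact_charter); with O(wear_ppe) we get O(redact_charter).
With premise 3, O(redact_charter ⊃ not mute_channel), the K-axiom yields O(not mute_channel).
Applying K to premise 7 (O(not mute_channel ⊃ waive_key)) and O(not mute_channel) yields O(waive_key).
Premise 2 does not contribute to this derivation.
So O(waive_key) holds, i.e. F(not waive_key). The claim follows.

Yes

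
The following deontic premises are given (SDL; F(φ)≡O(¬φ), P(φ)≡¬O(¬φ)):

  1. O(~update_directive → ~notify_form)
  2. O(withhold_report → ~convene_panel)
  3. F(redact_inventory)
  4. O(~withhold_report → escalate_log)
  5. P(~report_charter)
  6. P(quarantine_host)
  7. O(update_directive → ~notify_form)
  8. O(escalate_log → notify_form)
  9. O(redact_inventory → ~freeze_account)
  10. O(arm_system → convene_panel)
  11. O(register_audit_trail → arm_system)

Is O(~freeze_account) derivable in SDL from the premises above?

Premise 9 is O(redact_inventory → ~freeze_account), but O(redact_inventory) is not derivable from the premises, so it does not yield O(~freeze_account).
No other premise forces O(~freeze_account). An ideal world satisfying every premise can still have ~freeze_account false, so O(~freeze_account) is not derivable.

No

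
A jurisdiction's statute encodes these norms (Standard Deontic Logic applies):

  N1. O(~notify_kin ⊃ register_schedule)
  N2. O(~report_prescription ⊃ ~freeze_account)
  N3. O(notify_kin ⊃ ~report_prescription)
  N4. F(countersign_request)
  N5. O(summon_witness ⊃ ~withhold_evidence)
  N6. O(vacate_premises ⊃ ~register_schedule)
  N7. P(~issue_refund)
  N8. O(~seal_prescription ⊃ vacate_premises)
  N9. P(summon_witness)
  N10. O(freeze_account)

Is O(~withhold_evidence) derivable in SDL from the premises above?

Premise 5 is O(summon_witness ⊃ ~withhold_evidence), but O(summon_witness) is not derivable from the premises (the permission P(summon_witness) asserts only ~O(~summon_witness), not O(summon_witness)), so it does not yield O(~withhold_evidence).
No other premise forces O(~withhold_evidence). An ideal world satisfying every premise can still have ~withhold_evidence false, so O(~withhold_evidence) is not derivable.

No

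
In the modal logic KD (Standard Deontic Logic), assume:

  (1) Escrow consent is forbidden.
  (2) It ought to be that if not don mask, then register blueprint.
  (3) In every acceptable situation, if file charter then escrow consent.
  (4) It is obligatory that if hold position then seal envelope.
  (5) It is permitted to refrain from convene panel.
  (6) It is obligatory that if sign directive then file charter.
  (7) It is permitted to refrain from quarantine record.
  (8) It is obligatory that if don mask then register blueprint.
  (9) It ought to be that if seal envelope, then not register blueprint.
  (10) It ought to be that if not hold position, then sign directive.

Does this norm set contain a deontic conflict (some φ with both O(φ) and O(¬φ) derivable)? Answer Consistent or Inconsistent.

Inconsistent

Premises 8 and 2 cover both cases: O(don_mask → register_blueprint) and O(¬don_mask → register_blueprint). Since don_mask ∨ ¬don_mask is a tautology, O(register_blueprint) follows.
Premise 9, O(seal_envelope → ¬register_blueprint), contraposes to O(register_blueprint → ¬seal_envelope); with O(register_blueprint) we get O(¬seal_envelope).
Premise 4, O(hold_position → seal_envelope), contraposes to O(¬seal_envelope → ¬hold_position); with O(¬seal_envelope) we get O(¬hold_position).
With premise 10, O(¬hold_position → sign_directive), the K-axiom yields O(sign_directive).
From O(sign_directive) and premise 6, O(sign_directive → file_charter), we obtain O(file_charter).
With premise 3, O(file_charter → escrow_consent), the K-axiom yields O(escrow_consent).
However, F(escrow_consent) at premise 1 amounts to O(¬escrow_consent).
We now have both O(escrow_consent) and O(¬escrow_consent) — escrow_consent is simultaneously obligatory and forbidden, violating the D-axiom.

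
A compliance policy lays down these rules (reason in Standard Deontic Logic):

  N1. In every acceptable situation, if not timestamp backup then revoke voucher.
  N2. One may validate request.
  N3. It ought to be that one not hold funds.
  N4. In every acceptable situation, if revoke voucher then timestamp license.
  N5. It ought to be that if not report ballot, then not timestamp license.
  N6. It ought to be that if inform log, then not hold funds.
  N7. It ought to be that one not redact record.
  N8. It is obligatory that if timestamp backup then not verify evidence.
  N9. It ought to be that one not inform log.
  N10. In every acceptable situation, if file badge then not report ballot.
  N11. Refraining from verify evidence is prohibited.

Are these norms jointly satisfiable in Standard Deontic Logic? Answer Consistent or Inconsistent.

Premise 6 is O(inform_log → ¬hold_funds); even if O(¬hold_funds) held, inferring O(inform_log) would be affirming the consequent — invalid.
So O(inform_log) is not derivable, and the apparent clash with O(¬inform_log) does not arise.
A world satisfying every obligation exists (e.g. file_badge=false, hold_funds=false, inform_log=false, redact_record=false, report_ballot=true, revoke_voucher=true, timestamp_backup=false, timestamp_license=true, validate_request=false, verify_evidence=true); no atom is both obligatory and forbidden, so the set is consistent.

Consistent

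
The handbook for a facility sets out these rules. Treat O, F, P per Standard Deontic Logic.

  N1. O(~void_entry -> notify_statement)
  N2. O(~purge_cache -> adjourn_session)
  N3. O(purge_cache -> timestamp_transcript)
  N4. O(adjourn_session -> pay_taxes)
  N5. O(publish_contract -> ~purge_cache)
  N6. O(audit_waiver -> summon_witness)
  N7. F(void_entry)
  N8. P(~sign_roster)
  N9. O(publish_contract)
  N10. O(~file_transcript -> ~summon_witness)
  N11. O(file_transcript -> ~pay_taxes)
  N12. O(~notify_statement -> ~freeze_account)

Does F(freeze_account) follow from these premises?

No

Premise 12 is O(~notify_statement -> ~freeze_account), but O(~notify_statement) is not derivable from the premises, so it does not yield O(~freeze_account).
No other premise forces O(~freeze_account). An ideal world satisfying every premise can still have freeze_account true, so F(freeze_account) is not derivable.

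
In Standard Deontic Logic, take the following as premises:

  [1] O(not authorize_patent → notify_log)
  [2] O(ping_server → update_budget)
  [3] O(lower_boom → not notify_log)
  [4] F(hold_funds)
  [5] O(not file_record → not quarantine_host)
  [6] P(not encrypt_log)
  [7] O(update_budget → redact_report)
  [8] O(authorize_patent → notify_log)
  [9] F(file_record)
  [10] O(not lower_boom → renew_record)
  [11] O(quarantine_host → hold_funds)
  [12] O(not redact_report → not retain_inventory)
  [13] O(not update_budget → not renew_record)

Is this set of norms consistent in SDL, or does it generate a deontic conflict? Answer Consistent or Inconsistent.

Premise 11 is O(quarantine_host → hold_funds), but O(quarantine_host) is not derivable from the premises, so it does not yield O(hold_funds).
So O(hold_funds) is not derivable, and the apparent clash with O(not hold_funds) does not arise.
A world satisfying every obligation exists (e.g. authorize_patent=false, encrypt_log=false, file_record=false, hold_funds=false, lower_boom=false, notify_log=true, ping_server=false, quarantine_host=false, redact_report=true, renew_record=true, retain_inventory=false, update_budget=true); no atom is both obligatory and forbidden, so the set is consistent.

Consistent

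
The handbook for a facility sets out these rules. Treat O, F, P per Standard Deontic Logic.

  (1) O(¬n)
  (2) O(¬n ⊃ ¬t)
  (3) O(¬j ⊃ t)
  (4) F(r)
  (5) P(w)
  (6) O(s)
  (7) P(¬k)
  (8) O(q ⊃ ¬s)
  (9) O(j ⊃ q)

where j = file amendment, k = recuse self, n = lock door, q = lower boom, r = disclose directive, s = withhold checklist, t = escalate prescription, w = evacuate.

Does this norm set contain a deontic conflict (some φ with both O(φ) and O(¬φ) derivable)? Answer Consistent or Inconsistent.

Inconsistent

Premise 6 gives O(s).
Premise 8 is O(q ⊃ ¬s); contrapositively O(s ⊃ ¬q). Since O(s) holds, K gives O(¬q).
Premise 9 is O(j ⊃ q); contrapositively O(¬q ⊃ ¬j). Since O(¬q) holds, K gives O(¬j).
Premise 3 is O(¬j ⊃ t); since O(¬j), deontic closure gives O(t).
Premise 2, O(¬n ⊃ ¬t), contraposes to O(t ⊃ n); with O(t) we get O(n).
Yet premise 1 states O(¬n).
We now have both O(n) and O(¬n) — n is simultaneously obligatory and forbidden, violating the D-axiom.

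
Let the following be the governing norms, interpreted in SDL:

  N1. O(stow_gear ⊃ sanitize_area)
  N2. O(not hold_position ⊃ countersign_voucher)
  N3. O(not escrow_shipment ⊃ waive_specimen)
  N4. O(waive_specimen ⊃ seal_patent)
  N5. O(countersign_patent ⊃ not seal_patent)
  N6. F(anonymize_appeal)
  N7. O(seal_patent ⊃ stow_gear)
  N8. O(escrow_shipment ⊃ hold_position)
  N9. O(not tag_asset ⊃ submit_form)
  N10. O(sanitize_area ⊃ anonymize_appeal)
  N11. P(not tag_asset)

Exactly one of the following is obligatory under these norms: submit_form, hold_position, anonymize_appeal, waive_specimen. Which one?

hold_position

Premise 6 is F(anonymize_appeal), i.e. O(not anonymize_appeal).
Premise 10, O(sanitize_area ⊃ anonymize_appeal), contraposes to O(not anonymize_appeal ⊃ not sanitize_area); with O(not anonymize_appeal) we get O(not sanitize_area).
Premise 1 is O(stow_gear ⊃ sanitize_area); contrapositively O(not sanitize_area ⊃ not stow_gear). Since O(not sanitize_area) holds, K gives O(not stow_gear).
Premise 7 is O(seal_patent ⊃ stow_gear); contrapositively O(not stow_gear ⊃ not seal_patent). Since O(not stow_gear) holds, K gives O(not seal_patent).
Premise 4, O(waive_specimen ⊃ seal_patent), contraposes to O(not seal_patent ⊃ not waive_specimen); with O(not seal_patent) we get O(not waive_specimen).
Premise 3, O(not escrow_shipment ⊃ waive_specimen), contraposes to O(not waive_specimen ⊃ escrow_shipment); with O(not waive_specimen) we get O(escrow_shipment).
From O(escrow_shipment) and premise 8, O(escrow_shipment ⊃ hold_position), we obtain O(hold_position).
So O(hold_position) holds — hold_position is obligatory. None of the other listed options is made obligatory by any chain of premises.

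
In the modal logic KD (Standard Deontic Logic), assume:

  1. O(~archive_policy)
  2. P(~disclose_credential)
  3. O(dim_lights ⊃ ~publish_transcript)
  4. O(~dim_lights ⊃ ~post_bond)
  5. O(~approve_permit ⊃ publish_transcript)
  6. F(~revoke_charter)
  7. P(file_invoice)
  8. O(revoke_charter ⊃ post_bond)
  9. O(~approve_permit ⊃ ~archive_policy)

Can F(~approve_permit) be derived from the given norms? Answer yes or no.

Yes

Premise 6 is F(~revoke_charter), i.e. O(revoke_charter).
With premise 8, O(revoke_charter ⊃ post_bond), the K-axiom yields O(post_bond).
Premise 4, O(~dim_lights ⊃ ~post_bond), contraposes to O(post_bond ⊃ dim_lights); with O(post_bond) we get O(dim_lights).
Applying K to premise 3 (O(dim_lights ⊃ ~publish_transcript)) and O(dim_lights) yields O(~publish_transcript).
Premise 5, O(~approve_permit ⊃ publish_transcript), contraposes to O(~publish_transcript ⊃ approve_permit); with O(~publish_transcript) we get O(approve_permit).
Premises 1, 2, 7, 9 do not contribute to this derivation.
So O(approve_permit) holds, i.e. F(~approve_permit). The claim follows.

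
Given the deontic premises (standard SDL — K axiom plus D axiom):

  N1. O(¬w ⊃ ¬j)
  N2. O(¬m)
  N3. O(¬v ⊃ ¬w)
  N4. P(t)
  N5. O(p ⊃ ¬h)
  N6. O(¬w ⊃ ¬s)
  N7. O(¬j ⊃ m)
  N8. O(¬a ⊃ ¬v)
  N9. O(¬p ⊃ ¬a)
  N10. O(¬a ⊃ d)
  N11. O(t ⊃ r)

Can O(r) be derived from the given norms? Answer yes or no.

No

Premise 11 is O(t ⊃ r), but O(t) is not derivable from the premises (the permission P(t) asserts only ¬O(¬t), not O(t)), so it does not yield O(r).
No other premise forces O(r). An ideal world satisfying every premise can still have r false, so O(r) is not derivable.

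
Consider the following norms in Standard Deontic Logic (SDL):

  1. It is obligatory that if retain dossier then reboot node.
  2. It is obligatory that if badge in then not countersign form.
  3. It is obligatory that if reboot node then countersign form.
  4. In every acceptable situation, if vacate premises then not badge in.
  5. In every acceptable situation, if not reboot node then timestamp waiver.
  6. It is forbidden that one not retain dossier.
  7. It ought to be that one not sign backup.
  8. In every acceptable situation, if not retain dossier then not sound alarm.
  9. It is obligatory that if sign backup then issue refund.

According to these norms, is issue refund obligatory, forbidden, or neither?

Neither

Premise 9 is O(sign_backup → issue_refund), but O(sign_backup) is not derivable from the premises, so it does not yield O(issue_refund).
No premise or chain of K-axiom applications forces O(issue_refund), and none forces O(¬issue_refund). So issue_refund is neither obligatory nor forbidden under these norms.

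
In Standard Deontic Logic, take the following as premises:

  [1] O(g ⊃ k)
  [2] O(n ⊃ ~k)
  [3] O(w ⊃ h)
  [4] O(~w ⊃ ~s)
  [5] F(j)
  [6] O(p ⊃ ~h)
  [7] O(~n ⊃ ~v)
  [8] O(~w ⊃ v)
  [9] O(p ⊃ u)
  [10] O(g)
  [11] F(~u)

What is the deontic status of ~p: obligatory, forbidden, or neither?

From premise 10 we have O(g).
From O(g) and premise 1, O(g ⊃ k), we obtain O(k).
Premise 2, O(n ⊃ ~k), contraposes to O(k ⊃ ~n); with O(k) we get O(~n).
With premise 7, O(~n ⊃ ~v), the K-axiom yields O(~v).
Premise 8, O(~w ⊃ v), contraposes to O(~v ⊃ w); with O(~v) we get O(w).
With premise 3, O(w ⊃ h), the K-axiom yields O(h).
The contrapositive of premise 6 (O(p ⊃ ~h)) is O(h ⊃ ~p), and O(h) is already established, so O(~p).
Premises 4, 5, 9, 11 do not contribute to this derivation.
Hence ~p is obligatory.

Obligatory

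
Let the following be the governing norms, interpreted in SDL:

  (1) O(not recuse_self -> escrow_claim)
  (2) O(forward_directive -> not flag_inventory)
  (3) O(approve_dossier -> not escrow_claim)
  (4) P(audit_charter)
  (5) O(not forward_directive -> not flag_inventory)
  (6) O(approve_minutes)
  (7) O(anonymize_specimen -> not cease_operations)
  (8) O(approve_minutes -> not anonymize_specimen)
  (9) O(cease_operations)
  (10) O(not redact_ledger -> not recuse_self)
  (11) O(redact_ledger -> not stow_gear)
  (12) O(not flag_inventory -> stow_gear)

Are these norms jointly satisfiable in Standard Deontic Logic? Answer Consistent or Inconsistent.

Premise 7 is O(anonymize_specimen -> not cease_operations), but O(anonymize_specimen) is not derivable from the premises, so it does not yield O(not cease_operations).
So O(not cease_operations) is not derivable, and the apparent clash with O(cease_operations) does not arise.
A world satisfying every obligation exists (e.g. anonymize_specimen=false, approve_dossier=false, approve_minutes=true, audit_charter=false, cease_operations=true, escrow_claim=true, flag_inventory=false, forward_directive=false, recuse_self=false, redact_ledger=false, stow_gear=true); no atom is both obligatory and forbidden, so the set is consistent.

Consistent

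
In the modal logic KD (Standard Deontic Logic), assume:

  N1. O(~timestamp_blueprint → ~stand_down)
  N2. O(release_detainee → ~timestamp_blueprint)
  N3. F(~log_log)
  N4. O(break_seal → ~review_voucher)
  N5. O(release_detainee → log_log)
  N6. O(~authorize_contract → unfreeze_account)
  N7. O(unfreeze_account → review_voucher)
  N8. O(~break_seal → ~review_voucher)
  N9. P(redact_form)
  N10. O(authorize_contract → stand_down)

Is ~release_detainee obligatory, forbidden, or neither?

By case analysis on break_seal: premise 4 gives O(break_seal → ~review_voucher) and premise 8 gives O(~break_seal → ~review_voucher), so O(~review_voucher) either way.
Premise 7 is O(unfreeze_account → review_voucher); contrapositively O(~review_voucher → ~unfreeze_account). Since O(~review_voucher) holds, K gives O(~unfreeze_account).
Premise 6 is O(~authorize_contract → unfreeze_account); contrapositively O(~unfreeze_account → authorize_contract). Since O(~unfreeze_account) holds, K gives O(authorize_contract).
From O(authorize_contract) and premise 10, O(authorize_contract → stand_down), we obtain O(stand_down).
Premise 1, O(~timestamp_blueprint → ~stand_down), contraposes to O(stand_down → timestamp_blueprint); with O(stand_down) we get O(timestamp_blueprint).
Premise 2, O(release_detainee → ~timestamp_blueprint), contraposes to O(timestamp_blueprint → ~release_detainee); with O(timestamp_blueprint) we get O(~release_detainee).
Premises 3, 5, 9 do not contribute to this derivation.
Hence ~release_detainee is obligatory.

Obligatory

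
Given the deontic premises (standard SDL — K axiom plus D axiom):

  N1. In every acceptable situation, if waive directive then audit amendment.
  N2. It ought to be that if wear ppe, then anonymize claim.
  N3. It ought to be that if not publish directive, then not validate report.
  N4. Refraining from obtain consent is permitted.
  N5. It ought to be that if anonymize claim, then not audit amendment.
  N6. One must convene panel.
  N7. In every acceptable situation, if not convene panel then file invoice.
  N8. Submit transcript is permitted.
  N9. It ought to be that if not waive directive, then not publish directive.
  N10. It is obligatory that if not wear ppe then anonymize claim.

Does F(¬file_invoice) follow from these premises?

Premise 7 is O(¬convene_panel → file_invoice), but O(¬convene_panel) is not derivable from the premises, so it does not yield O(file_invoice).
No other premise forces O(file_invoice). An ideal world satisfying every premise can still have ¬file_invoice true, so F(¬file_invoice) is not derivable.

No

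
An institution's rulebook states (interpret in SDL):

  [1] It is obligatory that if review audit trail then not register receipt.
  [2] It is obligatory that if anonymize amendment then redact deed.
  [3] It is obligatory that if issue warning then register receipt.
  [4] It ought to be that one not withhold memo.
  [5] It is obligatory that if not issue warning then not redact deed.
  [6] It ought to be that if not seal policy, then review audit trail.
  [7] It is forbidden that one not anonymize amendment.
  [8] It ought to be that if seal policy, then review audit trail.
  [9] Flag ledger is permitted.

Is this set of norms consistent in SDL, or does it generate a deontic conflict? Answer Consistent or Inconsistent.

Premises 8 and 6 are O(seal_policy → review_audit_trail) and O(¬seal_policy → review_audit_trail); every ideal world satisfies seal_policy or ¬seal_policy, so in either case review_audit_trail holds — hence O(review_audit_trail).
With premise 1, O(review_audit_trail → ¬register_receipt), the K-axiom yields O(¬register_receipt).
Premise 3, O(issue_warning → register_receipt), contraposes to O(¬register_receipt → ¬issue_warning); with O(¬register_receipt) we get O(¬issue_warning).
Premise 5 is O(¬issue_warning → ¬redact_deed); since O(¬issue_warning), deontic closure gives O(¬redact_deed).
The contrapositive of premise 2 (O(anonymize_amendment → redact_deed)) is O(¬redact_deed → ¬anonymize_amendment), and O(¬redact_deed) is already established, so O(¬anonymize_amendment).
Yet premise 7 is F(¬anonymize_amendment), i.e. O(anonymize_amendment).
We now have both O(¬anonymize_amendment) and O(anonymize_amendment) — anonymize_amendment is simultaneously obligatory and forbidden, violating the D-axiom.

Inconsistent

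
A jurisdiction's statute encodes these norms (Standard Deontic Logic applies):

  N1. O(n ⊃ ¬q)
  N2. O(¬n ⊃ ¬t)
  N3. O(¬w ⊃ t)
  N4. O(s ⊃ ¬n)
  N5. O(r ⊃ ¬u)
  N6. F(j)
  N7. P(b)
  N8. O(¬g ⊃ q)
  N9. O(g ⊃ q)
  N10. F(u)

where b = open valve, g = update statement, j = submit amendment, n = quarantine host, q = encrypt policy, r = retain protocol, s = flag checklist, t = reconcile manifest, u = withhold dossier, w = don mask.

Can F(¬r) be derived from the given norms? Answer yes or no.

No

Premise 5 is O(r ⊃ ¬u); even if O(¬u) held, inferring O(r) would be affirming the consequent — invalid.
No other premise forces O(r). An ideal world satisfying every premise can still have ¬r true, so F(¬r) is not derivable.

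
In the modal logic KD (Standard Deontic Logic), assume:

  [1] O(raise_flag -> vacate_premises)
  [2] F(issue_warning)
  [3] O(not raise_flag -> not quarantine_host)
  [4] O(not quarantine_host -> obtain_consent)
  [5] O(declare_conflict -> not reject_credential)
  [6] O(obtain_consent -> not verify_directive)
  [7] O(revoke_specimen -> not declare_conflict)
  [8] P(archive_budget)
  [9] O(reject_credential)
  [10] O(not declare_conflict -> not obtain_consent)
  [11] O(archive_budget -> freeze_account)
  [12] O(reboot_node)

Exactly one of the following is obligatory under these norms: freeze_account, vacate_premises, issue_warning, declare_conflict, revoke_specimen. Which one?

vacate_premises

Premise 9 states O(reject_credential) outright.
The contrapositive of premise 5 (O(declare_conflict -> not reject_credential)) is O(reject_credential -> not declare_conflict), and O(reject_credential) is already established, so O(not declare_conflict).
Applying K to premise 10 (O(not declare_conflict -> not obtain_consent)) and O(not declare_conflict) yields O(not obtain_consent).
Premise 4 is O(not quarantine_host -> obtain_consent); contrapositively O(not obtain_consent -> quarantine_host). Since O(not obtain_consent) holds, K gives O(quarantine_host).
Premise 3, O(not raise_flag -> not quarantine_host), contraposes to O(quarantine_host -> raise_flag); with O(quarantine_host) we get O(raise_flag).
With premise 1, O(raise_flag -> vacate_premises), the K-axiom yields O(vacate_premises).
So O(vacate_premises) holds — vacate_premises is obligatory. None of the other listed options is made obligatory by any chain of premises.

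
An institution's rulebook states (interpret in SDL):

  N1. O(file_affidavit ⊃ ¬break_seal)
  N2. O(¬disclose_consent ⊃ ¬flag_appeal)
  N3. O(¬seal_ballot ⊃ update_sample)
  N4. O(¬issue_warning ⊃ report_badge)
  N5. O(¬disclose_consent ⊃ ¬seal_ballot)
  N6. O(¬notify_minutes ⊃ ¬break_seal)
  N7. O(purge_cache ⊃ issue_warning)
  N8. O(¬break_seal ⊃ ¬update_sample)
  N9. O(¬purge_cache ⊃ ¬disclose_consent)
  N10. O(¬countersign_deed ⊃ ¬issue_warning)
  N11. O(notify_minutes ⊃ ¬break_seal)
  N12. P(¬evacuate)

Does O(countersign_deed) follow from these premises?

Yes

Premises 11 and 6 cover both cases: O(notify_minutes ⊃ ¬break_seal) and O(¬notify_minutes ⊃ ¬break_seal). Since notify_minutes ∨ ¬notify_minutes is a tautology, O(¬break_seal) follows.
From O(¬break_seal) and premise 8, O(¬break_seal ⊃ ¬update_sample), we obtain O(¬update_sample).
The contrapositive of premise 3 (O(¬seal_ballot ⊃ update_sample)) is O(¬update_sample ⊃ seal_ballot), and O(¬update_sample) is already established, so O(seal_ballot).
The contrapositive of premise 5 (O(¬disclose_consent ⊃ ¬seal_ballot)) is O(seal_ballot ⊃ disclose_consent), and O(seal_ballot) is already established, so O(disclose_consent).
The contrapositive of premise 9 (O(¬purge_cache ⊃ ¬disclose_consent)) is O(disclose_consent ⊃ purge_cache), and O(disclose_consent) is already established, so O(purge_cache).
With premise 7, O(purge_cache ⊃ issue_warning), the K-axiom yields O(issue_warning).
Premise 10 is O(¬countersign_deed ⊃ ¬issue_warning); contrapositively O(issue_warning ⊃ countersign_deed). Since O(issue_warning) holds, K gives O(countersign_deed).
Premises 1, 2, 4, 12 do not contribute to this derivation.
So O(countersign_deed) follows.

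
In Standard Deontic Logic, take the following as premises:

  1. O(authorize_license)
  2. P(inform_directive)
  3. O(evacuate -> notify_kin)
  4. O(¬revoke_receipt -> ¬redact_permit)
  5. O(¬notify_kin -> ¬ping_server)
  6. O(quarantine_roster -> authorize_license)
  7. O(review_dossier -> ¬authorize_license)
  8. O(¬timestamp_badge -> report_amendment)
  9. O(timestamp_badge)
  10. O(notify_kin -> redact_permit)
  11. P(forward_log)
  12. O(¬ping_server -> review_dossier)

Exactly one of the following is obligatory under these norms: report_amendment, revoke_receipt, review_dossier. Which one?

revoke_receipt

Premise 1 gives O(authorize_license).
Premise 7 is O(review_dossier -> ¬authorize_license); contrapositively O(authorize_license -> ¬review_dossier). Since O(authorize_license) holds, K gives O(¬review_dossier).
Premise 12 is O(¬ping_server -> review_dossier); contrapositively O(¬review_dossier -> ping_server). Since O(¬review_dossier) holds, K gives O(ping_server).
Premise 5, O(¬notify_kin -> ¬ping_server), contraposes to O(ping_server -> notify_kin); with O(ping_server) we get O(notify_kin).
Premise 10 is O(notify_kin -> redact_permit); since O(notify_kin), deontic closure gives O(redact_permit).
Premise 4 is O(¬revoke_receipt -> ¬redact_permit); contrapositively O(redact_permit -> revoke_receipt). Since O(redact_permit) holds, K gives O(revoke_receipt).
So O(revoke_receipt) holds — revoke_receipt is obligatory. None of the other listed options is made obligatory by any chain of premises.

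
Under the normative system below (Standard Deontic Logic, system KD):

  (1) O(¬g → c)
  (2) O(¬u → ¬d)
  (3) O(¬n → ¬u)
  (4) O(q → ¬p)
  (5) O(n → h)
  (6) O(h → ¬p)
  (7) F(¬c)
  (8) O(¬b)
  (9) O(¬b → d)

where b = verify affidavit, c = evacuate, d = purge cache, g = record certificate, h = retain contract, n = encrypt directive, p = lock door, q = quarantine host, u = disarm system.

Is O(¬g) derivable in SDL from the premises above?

Premise 1 is O(¬g → c); even if O(c) held, inferring O(¬g) would be affirming the consequent — invalid.
No other premise forces O(¬g). An ideal world satisfying every premise can still have ¬g false, so O(¬g) is not derivable.

No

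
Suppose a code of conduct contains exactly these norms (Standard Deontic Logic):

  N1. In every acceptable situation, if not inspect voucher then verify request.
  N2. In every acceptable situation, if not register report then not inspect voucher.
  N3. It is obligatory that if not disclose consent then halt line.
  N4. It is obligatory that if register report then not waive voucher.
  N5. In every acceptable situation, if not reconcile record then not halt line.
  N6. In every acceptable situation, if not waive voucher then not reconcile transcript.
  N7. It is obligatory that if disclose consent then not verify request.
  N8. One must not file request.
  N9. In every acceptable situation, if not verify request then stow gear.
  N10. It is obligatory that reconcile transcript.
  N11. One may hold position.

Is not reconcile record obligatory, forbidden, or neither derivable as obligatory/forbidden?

Forbidden

From premise 10 we have O(reconcile_transcript).
Premise 6 is O(¬waive_voucher → ¬reconcile_transcript); contrapositively O(reconcile_transcript → waive_voucher). Since O(reconcile_transcript) holds, K gives O(waive_voucher).
Premise 4 is O(register_report → ¬waive_voucher); contrapositively O(waive_voucher → ¬register_report). Since O(waive_voucher) holds, K gives O(¬register_report).
With premise 2, O(¬register_report → ¬inspect_voucher), the K-axiom yields O(¬inspect_voucher).
With premise 1, O(¬inspect_voucher → verify_request), the K-axiom yields O(verify_request).
The contrapositive of premise 7 (O(disclose_consent → ¬verify_request)) is O(verify_request → ¬disclose_consent), and O(verify_request) is already established, so O(¬disclose_consent).
With premise 3, O(¬disclose_consent → halt_line), the K-axiom yields O(halt_line).
Premise 5, O(¬reconcile_record → ¬halt_line), contraposes to O(halt_line → reconcile_record); with O(halt_line) we get O(reconcile_record).
Premises 8, 9, 11 do not contribute to this derivation.
Thus O(reconcile_record), which is F(¬reconcile_record): ¬reconcile_record is forbidden.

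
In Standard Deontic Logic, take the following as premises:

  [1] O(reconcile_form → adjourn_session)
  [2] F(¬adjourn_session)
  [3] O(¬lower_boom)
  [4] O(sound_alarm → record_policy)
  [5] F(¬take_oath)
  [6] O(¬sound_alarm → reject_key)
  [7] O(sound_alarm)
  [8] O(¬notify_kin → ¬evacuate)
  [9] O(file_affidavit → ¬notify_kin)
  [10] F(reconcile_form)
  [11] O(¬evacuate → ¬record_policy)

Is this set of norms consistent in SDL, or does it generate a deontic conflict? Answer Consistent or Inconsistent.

Premise 1 is O(reconcile_form → adjourn_session); even if O(adjourn_session) held, inferring O(reconcile_form) would be affirming the consequent — invalid.
So O(reconcile_form) is not derivable, and the apparent clash with O(¬reconcile_form) does not arise.
A world satisfying every obligation exists (e.g. adjourn_session=true, evacuate=true, file_affidavit=false, lower_boom=false, notify_kin=true, reconcile_form=false, record_policy=true, reject_key=false, sound_alarm=true, take_oath=true); no atom is both obligatory and forbidden, so the set is consistent.

Consistent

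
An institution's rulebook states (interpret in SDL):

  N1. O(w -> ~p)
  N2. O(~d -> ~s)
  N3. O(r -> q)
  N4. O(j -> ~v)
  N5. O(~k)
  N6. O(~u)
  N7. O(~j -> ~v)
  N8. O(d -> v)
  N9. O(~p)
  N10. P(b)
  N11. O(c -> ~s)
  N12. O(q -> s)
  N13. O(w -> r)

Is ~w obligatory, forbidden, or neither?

Obligatory

Premises 4 and 7 are O(j -> ~v) and O(~j -> ~v); every ideal world satisfies j or ~j, so in either case ~v holds — hence O(~v).
Premise 8 is O(d -> v); contrapositively O(~v -> ~d). Since O(~v) holds, K gives O(~d).
Applying K to premise 2 (O(~d -> ~s)) and O(~d) yields O(~s).
The contrapositive of premise 12 (O(q -> s)) is O(~s -> ~q), and O(~s) is already established, so O(~q).
The contrapositive of premise 3 (O(r -> q)) is O(~q -> ~r), and O(~q) is already established, so O(~r).
The contrapositive of premise 13 (O(w -> r)) is O(~r -> ~w), and O(~r) is already established, so O(~w).
Premises 1, 5, 6, 9, 10, 11 do not contribute to this derivation.
Hence ~w is obligatory.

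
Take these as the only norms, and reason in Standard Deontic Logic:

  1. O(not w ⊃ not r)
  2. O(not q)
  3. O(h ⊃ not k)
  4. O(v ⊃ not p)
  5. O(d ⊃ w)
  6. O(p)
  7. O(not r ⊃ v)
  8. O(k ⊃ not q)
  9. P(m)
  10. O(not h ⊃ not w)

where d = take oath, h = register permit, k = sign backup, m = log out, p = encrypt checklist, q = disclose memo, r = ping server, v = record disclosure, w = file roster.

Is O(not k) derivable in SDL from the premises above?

Yes

Premise 6 states O(p) outright.
The contrapositive of premise 4 (O(v ⊃ not p)) is O(p ⊃ not v), and O(p) is already established, so O(not v).
Premise 7 is O(not r ⊃ v); contrapositively O(not v ⊃ r). Since O(not v) holds, K gives O(r).
The contrapositive of premise 1 (O(not w ⊃ not r)) is O(r ⊃ w), and O(r) is already established, so O(w).
Premise 10, O(not h ⊃ not w), contraposes to O(w ⊃ h); with O(w) we get O(h).
Applying K to premise 3 (O(h ⊃ not k)) and O(h) yields O(not k).
Premises 2, 5, 8, 9 do not contribute to this derivation.
So O(not k) follows.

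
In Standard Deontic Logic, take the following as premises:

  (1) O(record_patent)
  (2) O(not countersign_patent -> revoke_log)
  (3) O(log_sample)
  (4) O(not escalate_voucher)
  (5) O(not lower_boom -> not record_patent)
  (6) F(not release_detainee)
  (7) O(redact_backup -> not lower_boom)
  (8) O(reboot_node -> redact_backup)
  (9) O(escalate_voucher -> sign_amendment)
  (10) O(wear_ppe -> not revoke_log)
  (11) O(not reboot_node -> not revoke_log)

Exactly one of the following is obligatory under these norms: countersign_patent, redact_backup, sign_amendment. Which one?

countersign_patent

Premise 1 gives O(record_patent).
Premise 5, O(not lower_boom -> not record_patent), contraposes to O(record_patent -> lower_boom); with O(record_patent) we get O(lower_boom).
The contrapositive of premise 7 (O(redact_backup -> not lower_boom)) is O(lower_boom -> not redact_backup), and O(lower_boom) is already established, so O(not redact_backup).
The contrapositive of premise 8 (O(reboot_node -> redact_backup)) is O(not redact_backup -> not reboot_node), and O(not redact_backup) is already established, so O(not reboot_node).
From O(not reboot_node) and premise 11, O(not reboot_node -> not revoke_log), we obtain O(not revoke_log).
Premise 2 is O(not countersign_patent -> revoke_log); contrapositively O(not revoke_log -> countersign_patent). Since O(not revoke_log) holds, K gives O(countersign_patent).
So O(countersign_patent) holds — countersign_patent is obligatory. None of the other listed options is made obligatory by any chain of premises.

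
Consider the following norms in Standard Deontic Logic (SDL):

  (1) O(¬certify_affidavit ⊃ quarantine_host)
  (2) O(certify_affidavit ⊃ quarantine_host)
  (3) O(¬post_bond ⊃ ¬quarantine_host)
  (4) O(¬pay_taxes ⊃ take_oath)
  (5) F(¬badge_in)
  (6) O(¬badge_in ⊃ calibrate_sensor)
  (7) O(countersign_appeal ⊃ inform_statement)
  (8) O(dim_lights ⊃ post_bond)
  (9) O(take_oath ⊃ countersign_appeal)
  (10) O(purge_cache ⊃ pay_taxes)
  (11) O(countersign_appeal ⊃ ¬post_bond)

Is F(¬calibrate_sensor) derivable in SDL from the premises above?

No

Premise 6 is O(¬badge_in ⊃ calibrate_sensor), but O(¬badge_in) is not derivable from the premises, so it does not yield O(calibrate_sensor).
No other premise forces O(calibrate_sensor). An ideal world satisfying every premise can still have ¬calibrate_sensor true, so F(¬calibrate_sensor) is not derivable.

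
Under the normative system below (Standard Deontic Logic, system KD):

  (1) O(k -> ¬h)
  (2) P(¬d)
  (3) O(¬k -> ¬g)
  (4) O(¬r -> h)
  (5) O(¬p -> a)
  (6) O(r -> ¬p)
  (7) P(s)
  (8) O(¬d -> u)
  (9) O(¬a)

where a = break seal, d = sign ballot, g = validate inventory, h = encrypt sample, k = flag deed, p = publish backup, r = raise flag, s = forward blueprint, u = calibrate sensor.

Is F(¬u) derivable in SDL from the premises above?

No

Premise 8 is O(¬d -> u), but O(¬d) is not derivable from the premises (the permission P(¬d) asserts only ¬O(d), not O(¬d)), so it does not yield O(u).
No other premise forces O(u). An ideal world satisfying every premise can still have ¬u true, so F(¬u) is not derivable.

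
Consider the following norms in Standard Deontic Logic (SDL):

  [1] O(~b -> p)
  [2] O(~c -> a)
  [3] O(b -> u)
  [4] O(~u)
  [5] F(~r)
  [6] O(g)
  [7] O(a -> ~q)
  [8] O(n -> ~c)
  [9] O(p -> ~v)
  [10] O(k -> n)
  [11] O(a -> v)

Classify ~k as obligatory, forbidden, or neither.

Obligatory

Premise 4 gives O(~u).
Premise 3 is O(b -> u); contrapositively O(~u -> ~b). Since O(~u) holds, K gives O(~b).
From O(~b) and premise 1, O(~b -> p), we obtain O(p).
From O(p) and premise 9, O(p -> ~v), we obtain O(~v).
Premise 11, O(a -> v), contraposes to O(~v -> ~a); with O(~v) we get O(~a).
The contrapositive of premise 2 (O(~c -> a)) is O(~a -> c), and O(~a) is already established, so O(c).
The contrapositive of premise 8 (O(n -> ~c)) is O(c -> ~n), and O(c) is already established, so O(~n).
Premise 10, O(k -> n), contraposes to O(~n -> ~k); with O(~n) we get O(~k).
Premises 5, 6, 7 do not contribute to this derivation.
Hence ~k is obligatory.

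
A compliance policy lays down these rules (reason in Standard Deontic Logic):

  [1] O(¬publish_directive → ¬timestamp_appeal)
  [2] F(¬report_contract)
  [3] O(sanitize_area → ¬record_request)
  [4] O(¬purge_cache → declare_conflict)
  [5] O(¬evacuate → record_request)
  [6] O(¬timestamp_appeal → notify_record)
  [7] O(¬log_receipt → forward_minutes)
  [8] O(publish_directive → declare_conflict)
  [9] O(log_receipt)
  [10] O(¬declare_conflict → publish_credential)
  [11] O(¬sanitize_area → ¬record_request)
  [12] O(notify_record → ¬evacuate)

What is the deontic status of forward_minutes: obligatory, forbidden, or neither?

Premise 7 is O(¬log_receipt → forward_minutes), but O(¬log_receipt) is not derivable from the premises, so it does not yield O(forward_minutes).
No premise or chain of K-axiom applications forces O(forward_minutes), and none forces O(¬forward_minutes). So forward_minutes is neither obligatory nor forbidden under these norms.

Neither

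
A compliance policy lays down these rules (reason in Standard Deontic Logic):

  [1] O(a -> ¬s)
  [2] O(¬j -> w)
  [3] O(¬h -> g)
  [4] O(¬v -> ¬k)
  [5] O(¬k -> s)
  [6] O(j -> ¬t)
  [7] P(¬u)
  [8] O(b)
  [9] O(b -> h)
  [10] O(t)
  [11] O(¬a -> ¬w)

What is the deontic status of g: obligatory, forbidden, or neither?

Premise 3 is O(¬h -> g), but O(¬h) is not derivable from the premises, so it does not yield O(g).
No premise or chain of K-axiom applications forces O(g), and none forces O(¬g). So g is neither obligatory nor forbidden under these norms.

Neither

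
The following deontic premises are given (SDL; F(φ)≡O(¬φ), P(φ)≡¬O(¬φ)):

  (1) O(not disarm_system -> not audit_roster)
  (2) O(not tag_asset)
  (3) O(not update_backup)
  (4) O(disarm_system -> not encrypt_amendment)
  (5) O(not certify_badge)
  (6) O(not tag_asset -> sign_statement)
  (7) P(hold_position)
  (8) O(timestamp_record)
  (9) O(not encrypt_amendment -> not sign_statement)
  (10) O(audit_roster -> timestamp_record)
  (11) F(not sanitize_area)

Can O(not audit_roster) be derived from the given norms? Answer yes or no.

Premise 2 states O(not tag_asset) outright.
Premise 6 is O(not tag_asset -> sign_statement); since O(not tag_asset), deontic closure gives O(sign_statement).
The contrapositive of premise 9 (O(not encrypt_amendment -> not sign_statement)) is O(sign_statement -> encrypt_amendment), and O(sign_statement) is already established, so O(encrypt_amendment).
Premise 4 is O(disarm_system -> not encrypt_amendment); contrapositively O(encrypt_amendment -> not disarm_system). Since O(encrypt_amendment) holds, K gives O(not disarm_system).
With premise 1, O(not disarm_system -> not audit_roster), the K-axiom yields O(not audit_roster).
Premises 3, 5, 7, 8, 10, 11 do not contribute to this derivation.
So O(not audit_roster) follows.

Yes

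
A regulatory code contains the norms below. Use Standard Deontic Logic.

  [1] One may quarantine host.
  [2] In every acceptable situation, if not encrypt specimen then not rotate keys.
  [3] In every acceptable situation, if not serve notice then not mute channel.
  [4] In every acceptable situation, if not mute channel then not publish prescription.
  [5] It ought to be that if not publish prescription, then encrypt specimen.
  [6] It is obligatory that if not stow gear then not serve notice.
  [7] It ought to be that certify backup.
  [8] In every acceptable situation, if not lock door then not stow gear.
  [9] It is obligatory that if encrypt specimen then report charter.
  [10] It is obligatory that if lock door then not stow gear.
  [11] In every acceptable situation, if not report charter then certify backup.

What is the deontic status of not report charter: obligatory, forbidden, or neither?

By case analysis on lock_door: premise 10 gives O(lock_door → ¬stow_gear) and premise 8 gives O(¬lock_door → ¬stow_gear), so O(¬stow_gear) either way.
Applying K to premise 6 (O(¬stow_gear → ¬serve_notice)) and O(¬stow_gear) yields O(¬serve_notice).
With premise 3, O(¬serve_notice → ¬mute_channel), the K-axiom yields O(¬mute_channel).
With premise 4, O(¬mute_channel → ¬publish_prescription), the K-axiom yields O(¬publish_prescription).
With premise 5, O(¬publish_prescription → encrypt_specimen), the K-axiom yields O(encrypt_specimen).
With premise 9, O(encrypt_specimen → report_charter), the K-axiom yields O(report_charter).
Premises 1, 2, 7, 11 do not contribute to this derivation.
Thus O(report_charter), which is F(¬report_charter): ¬report_charter is forbidden.

Forbidden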